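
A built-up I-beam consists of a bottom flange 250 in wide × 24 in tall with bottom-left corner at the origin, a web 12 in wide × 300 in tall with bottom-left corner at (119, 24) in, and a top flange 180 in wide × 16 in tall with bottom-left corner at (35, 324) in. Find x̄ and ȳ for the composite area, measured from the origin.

x̄ = 125.00 in, ȳ = 132.58 in

Part | A | x̄ᵢ | ȳᵢ | A·x̄ᵢ | A·ȳᵢ
bottom flange | 6000.00 | 125.00 | 12.00 | 750000.00 | 72000.00
web | 3600.00 | 125.00 | 174.00 | 450000.00 | 626400.00
top flange | 2880.00 | 125.00 | 332.00 | 360000.00 | 956160.00
Σ | 12480.00 |  |  | 1560000.00 | 1654560.00
x̄ = 1560000.00 / 12480.00 = 125.00 in
ȳ = 1654560.00 / 12480.00 = 132.58 in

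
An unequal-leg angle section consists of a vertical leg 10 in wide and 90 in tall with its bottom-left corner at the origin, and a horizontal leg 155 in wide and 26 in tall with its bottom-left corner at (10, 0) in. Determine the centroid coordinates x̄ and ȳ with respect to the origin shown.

x̄ = 72.44 in, ȳ = 18.84 in

Part | A | x̄ᵢ | ȳᵢ | A·x̄ᵢ | A·ȳᵢ
vertical leg | 900.00 | 5.00 | 45.00 | 4500.00 | 40500.00
horizontal leg | 4030.00 | 87.50 | 13.00 | 352625.00 | 52390.00
Σ | 4930.00 |  |  | 357125.00 | 92890.00
x̄ = 357125.00 / 4930.00 = 72.44 in
ȳ = 92890.00 / 4930.00 = 18.84 in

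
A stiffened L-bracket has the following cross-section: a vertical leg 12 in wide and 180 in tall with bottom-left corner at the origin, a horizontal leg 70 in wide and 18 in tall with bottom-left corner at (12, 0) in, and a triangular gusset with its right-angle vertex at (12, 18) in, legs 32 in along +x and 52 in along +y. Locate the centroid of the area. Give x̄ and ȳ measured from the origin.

vertical leg: A = 12 × 180 = 2160.00, centroid at (6.00, 90.00).
horizontal leg: A = 70 × 18 = 1260.00, centroid at (47.00, 9.00).
gusset: A = ½·32·52 = 832.00, centroid at (22.67, 35.33).
ΣA = 4252.00 in²
ΣAx̄ = (2160.00)(6.00) + (1260.00)(47.00) + (832.00)(22.67) = 91038.67 in³
ΣAȳ = (2160.00)(90.00) + (1260.00)(9.00) + (832.00)(35.33) = 235137.33 in³
x̄ = 91038.67 / 4252.00 = 21.41 in
ȳ = 235137.33 / 4252.00 = 55.30 in

x̄ = 21.41 in, ȳ = 55.30 in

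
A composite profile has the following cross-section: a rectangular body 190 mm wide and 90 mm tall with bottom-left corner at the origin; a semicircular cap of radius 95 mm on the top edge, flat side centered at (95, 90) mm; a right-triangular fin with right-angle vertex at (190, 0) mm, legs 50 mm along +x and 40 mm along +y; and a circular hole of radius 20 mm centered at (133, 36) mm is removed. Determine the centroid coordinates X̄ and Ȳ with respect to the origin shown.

rectangular body: A = 190 × 90 = 17100.00, centroid at (95.00, 45.00).
semicircular top: A = ½π·95² = 14176.44, centroid at (95.00, 130.32).
triangular fin: A = ½·50·40 = 1000.00, centroid at (206.67, 13.33).
hole: A = −π·20² = -1256.64, centroid at (133.00, 36.00).
ΣA = 31019.80 mm²
ΣAX̄ = (17100.00)(95.00) + (14176.44)(95.00) + (1000.00)(206.67) + (-1256.64)(133.00) = 3010795.44 mm³
ΣAȲ = (17100.00)(45.00) + (14176.44)(130.32) + (1000.00)(13.33) + (-1256.64)(36.00) = 2585057.05 mm³
X̄ = 3010795.44 / 31019.80 = 97.06 mm
Ȳ = 2585057.05 / 31019.80 = 83.34 mm

X̄ = 97.06 mm, Ȳ = 83.34 mm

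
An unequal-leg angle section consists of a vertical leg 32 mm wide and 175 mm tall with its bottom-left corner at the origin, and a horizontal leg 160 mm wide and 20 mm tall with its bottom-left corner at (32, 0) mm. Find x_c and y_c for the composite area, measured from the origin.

x_c = 50.91 mm, y_c = 59.32 mm

Part | A | x̄ᵢ | ȳᵢ | A·x̄ᵢ | A·ȳᵢ
vertical leg | 5600.00 | 16.00 | 87.50 | 89600.00 | 490000.00
horizontal leg | 3200.00 | 112.00 | 10.00 | 358400.00 | 32000.00
Σ | 8800.00 |  |  | 448000.00 | 522000.00
x_c = 448000.00 / 8800.00 = 50.91 mm
y_c = 522000.00 / 8800.00 = 59.32 mm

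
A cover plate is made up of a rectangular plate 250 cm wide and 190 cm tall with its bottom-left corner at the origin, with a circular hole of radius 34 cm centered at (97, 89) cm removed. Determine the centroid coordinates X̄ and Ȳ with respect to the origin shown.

X̄ = 127.32 cm, Ȳ = 95.50 cm

Part | A | x̄ᵢ | ȳᵢ | A·x̄ᵢ | A·ȳᵢ
plate | 47500.00 | 125.00 | 95.00 | 5937500.00 | 4512500.00
hole | -3631.68 | 97.00 | 89.00 | -352273.07 | -323219.62
Σ | 43868.32 |  |  | 5585226.93 | 4189280.38
X̄ = 5585226.93 / 43868.32 = 127.32 cm
Ȳ = 4189280.38 / 43868.32 = 95.50 cm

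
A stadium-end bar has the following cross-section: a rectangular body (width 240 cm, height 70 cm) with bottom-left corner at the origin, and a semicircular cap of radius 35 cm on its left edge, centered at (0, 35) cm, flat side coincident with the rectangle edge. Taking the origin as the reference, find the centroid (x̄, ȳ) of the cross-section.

x̄ = 106.14 cm, ȳ = 35.00 cm

rectangular body: A = 240 × 70 = 16800.00, centroid at (120.00, 35.00).
semicircular end: A = ½π·35² = 1924.23, centroid at (-14.85, 35.00).
ΣA = 18724.23 cm²
ΣAx̄ = (16800.00)(120.00) + (1924.23)(-14.85) = 1987416.67 cm³
ΣAȳ = (16800.00)(35.00) + (1924.23)(35.00) = 655347.89 cm³
x̄ = 1987416.67 / 18724.23 = 106.14 cm
ȳ = 655347.89 / 18724.23 = 35.00 cm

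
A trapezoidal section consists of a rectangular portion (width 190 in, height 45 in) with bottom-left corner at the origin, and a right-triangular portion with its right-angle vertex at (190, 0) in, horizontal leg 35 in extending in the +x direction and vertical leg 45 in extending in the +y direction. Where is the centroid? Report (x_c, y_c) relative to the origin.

Part | A | x̄ᵢ | ȳᵢ | A·x̄ᵢ | A·ȳᵢ
rectangular portion | 8550.00 | 95.00 | 22.50 | 812250.00 | 192375.00
triangular portion | 787.50 | 201.67 | 15.00 | 158812.50 | 11812.50
Σ | 9337.50 |  |  | 971062.50 | 204187.50
x_c = 971062.50 / 9337.50 = 104.00 in
y_c = 204187.50 / 9337.50 = 21.87 in

x_c = 104.00 in, y_c = 21.87 in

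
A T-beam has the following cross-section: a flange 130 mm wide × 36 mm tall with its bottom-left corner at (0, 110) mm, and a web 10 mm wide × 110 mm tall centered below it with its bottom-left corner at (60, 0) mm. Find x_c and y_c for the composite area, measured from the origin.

web: A = 10 × 110 = 1100.00, centroid at (65.00, 55.00).
flange: A = 130 × 36 = 4680.00, centroid at (65.00, 128.00).
ΣA = 5780.00 mm², ΣAx_c = 375700.00 mm³, ΣAy_c = 659540.00 mm³.
x_c = 375700.00/5780.00 = 65.00 mm; y_c = 659540.00/5780.00 = 114.11 mm.

x_c = 65.00 mm, y_c = 114.11 mm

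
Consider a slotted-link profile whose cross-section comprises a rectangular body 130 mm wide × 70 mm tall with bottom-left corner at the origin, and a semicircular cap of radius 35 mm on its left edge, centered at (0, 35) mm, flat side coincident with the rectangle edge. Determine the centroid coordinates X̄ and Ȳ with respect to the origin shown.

Part | A | x̄ᵢ | ȳᵢ | A·x̄ᵢ | A·ȳᵢ
rectangular body | 9100.00 | 65.00 | 35.00 | 591500.00 | 318500.00
semicircular end | 1924.23 | -14.85 | 35.00 | -28583.33 | 67347.89
Σ | 11024.23 |  |  | 562916.67 | 385847.89
X̄ = 562916.67 / 11024.23 = 51.06 mm
Ȳ = 385847.89 / 11024.23 = 35.00 mm

X̄ = 51.06 mm, Ȳ = 35.00 mm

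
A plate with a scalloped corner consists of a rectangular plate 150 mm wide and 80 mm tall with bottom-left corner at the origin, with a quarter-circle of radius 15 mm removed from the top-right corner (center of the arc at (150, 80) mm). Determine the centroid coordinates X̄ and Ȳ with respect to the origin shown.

X̄ = 73.97 mm, Ȳ = 39.50 mm

plate: A = 150 × 80 = 12000.00, centroid at (75.00, 40.00).
removed quarter-circle: A = −¼π·15² = -176.71, centroid at (143.63, 73.63).
ΣA = 11823.29 mm², ΣAX̄ = 874617.81 mm³, ΣAȲ = 466987.83 mm³.
X̄ = 874617.81/11823.29 = 73.97 mm; Ȳ = 466987.83/11823.29 = 39.50 mm.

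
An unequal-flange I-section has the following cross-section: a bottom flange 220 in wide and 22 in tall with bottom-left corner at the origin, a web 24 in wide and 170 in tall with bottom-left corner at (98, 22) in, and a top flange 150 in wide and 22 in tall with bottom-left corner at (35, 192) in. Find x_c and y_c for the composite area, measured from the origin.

bottom flange: A = 220 × 22 = 4840.00, centroid at (110.00, 11.00).
web: A = 24 × 170 = 4080.00, centroid at (110.00, 107.00).
top flange: A = 150 × 22 = 3300.00, centroid at (110.00, 203.00).
ΣA = 12220.00 in²
ΣAx_c = (4840.00)(110.00) + (4080.00)(110.00) + (3300.00)(110.00) = 1344200.00 in³
ΣAy_c = (4840.00)(11.00) + (4080.00)(107.00) + (3300.00)(203.00) = 1159700.00 in³
x_c = 1344200.00 / 12220.00 = 110.00 in
y_c = 1159700.00 / 12220.00 = 94.90 in

x_c = 110.00 in, y_c = 94.90 in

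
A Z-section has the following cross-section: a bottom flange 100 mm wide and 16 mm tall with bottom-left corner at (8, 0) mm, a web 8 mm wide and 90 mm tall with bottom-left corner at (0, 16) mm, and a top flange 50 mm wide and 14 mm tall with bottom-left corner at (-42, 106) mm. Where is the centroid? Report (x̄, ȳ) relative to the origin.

x̄ = 27.74 mm, ȳ = 44.97 mm

Part | A | x̄ᵢ | ȳᵢ | A·x̄ᵢ | A·ȳᵢ
bottom flange | 1600.00 | 58.00 | 8.00 | 92800.00 | 12800.00
web | 720.00 | 4.00 | 61.00 | 2880.00 | 43920.00
top flange | 700.00 | -17.00 | 113.00 | -11900.00 | 79100.00
Σ | 3020.00 |  |  | 83780.00 | 135820.00
x̄ = 83780.00 / 3020.00 = 27.74 mm
ȳ = 135820.00 / 3020.00 = 44.97 mm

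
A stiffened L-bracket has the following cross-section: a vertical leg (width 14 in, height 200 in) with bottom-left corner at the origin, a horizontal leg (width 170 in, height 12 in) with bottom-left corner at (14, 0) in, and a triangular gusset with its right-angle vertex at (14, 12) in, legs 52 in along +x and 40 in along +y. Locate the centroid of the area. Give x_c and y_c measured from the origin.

vertical leg: A = 14 × 200 = 2800.00, centroid at (7.00, 100.00).
horizontal leg: A = 170 × 12 = 2040.00, centroid at (99.00, 6.00).
gusset: A = ½·52·40 = 1040.00, centroid at (31.33, 25.33).
ΣA = 5880.00 in², ΣAx_c = 254146.67 in³, ΣAy_c = 318586.67 in³.
x_c = 254146.67/5880.00 = 43.22 in; y_c = 318586.67/5880.00 = 54.18 in.

x_c = 43.22 in, y_c = 54.18 in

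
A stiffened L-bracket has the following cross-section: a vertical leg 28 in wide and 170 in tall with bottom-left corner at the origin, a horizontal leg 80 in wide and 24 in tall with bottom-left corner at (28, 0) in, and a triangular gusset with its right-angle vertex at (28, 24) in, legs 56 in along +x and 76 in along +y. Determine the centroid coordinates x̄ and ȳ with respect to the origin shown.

vertical leg: A = 28 × 170 = 4760.00, centroid at (14.00, 85.00).
horizontal leg: A = 80 × 24 = 1920.00, centroid at (68.00, 12.00).
gusset: A = ½·56·76 = 2128.00, centroid at (46.67, 49.33).
ΣA = 8808.00 in², ΣAx̄ = 296506.67 in³, ΣAȳ = 532621.33 in³.
x̄ = 296506.67/8808.00 = 33.66 in; ȳ = 532621.33/8808.00 = 60.47 in.

x̄ = 33.66 in, ȳ = 60.47 in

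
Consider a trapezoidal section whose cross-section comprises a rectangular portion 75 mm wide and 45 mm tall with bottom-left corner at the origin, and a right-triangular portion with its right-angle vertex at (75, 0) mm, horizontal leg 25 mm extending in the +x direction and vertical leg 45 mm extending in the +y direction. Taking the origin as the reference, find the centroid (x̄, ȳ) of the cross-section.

rectangular portion: A = 75 × 45 = 3375.00, centroid at (37.50, 22.50).
triangular portion: A = ½·25·45 = 562.50, centroid at (83.33, 15.00).
ΣA = 3937.50 mm², ΣAx̄ = 173437.50 mm³, ΣAȳ = 84375.00 mm³.
x̄ = 173437.50/3937.50 = 44.05 mm; ȳ = 84375.00/3937.50 = 21.43 mm.

x̄ = 44.05 mm, ȳ = 21.43 mm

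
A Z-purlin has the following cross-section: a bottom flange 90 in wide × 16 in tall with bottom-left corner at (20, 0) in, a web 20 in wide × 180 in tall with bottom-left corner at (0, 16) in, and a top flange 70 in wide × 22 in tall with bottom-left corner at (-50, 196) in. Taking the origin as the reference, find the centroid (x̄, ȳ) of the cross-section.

x̄ = 16.19 in, ȳ = 108.19 in

Part | A | x̄ᵢ | ȳᵢ | A·x̄ᵢ | A·ȳᵢ
bottom flange | 1440.00 | 65.00 | 8.00 | 93600.00 | 11520.00
web | 3600.00 | 10.00 | 106.00 | 36000.00 | 381600.00
top flange | 1540.00 | -15.00 | 207.00 | -23100.00 | 318780.00
Σ | 6580.00 |  |  | 106500.00 | 711900.00
x̄ = 106500.00 / 6580.00 = 16.19 in
ȳ = 711900.00 / 6580.00 = 108.19 in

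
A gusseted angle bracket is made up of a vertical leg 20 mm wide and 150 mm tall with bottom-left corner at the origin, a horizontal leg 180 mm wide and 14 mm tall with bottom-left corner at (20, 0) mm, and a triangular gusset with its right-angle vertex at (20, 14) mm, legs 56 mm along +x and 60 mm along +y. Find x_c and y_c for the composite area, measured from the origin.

vertical leg: A = 20 × 150 = 3000.00, centroid at (10.00, 75.00).
horizontal leg: A = 180 × 14 = 2520.00, centroid at (110.00, 7.00).
gusset: A = ½·56·60 = 1680.00, centroid at (38.67, 34.00).
ΣA = 7200.00 mm²
ΣAx_c = (3000.00)(10.00) + (2520.00)(110.00) + (1680.00)(38.67) = 372160.00 mm³
ΣAy_c = (3000.00)(75.00) + (2520.00)(7.00) + (1680.00)(34.00) = 299760.00 mm³
x_c = 372160.00 / 7200.00 = 51.69 mm
y_c = 299760.00 / 7200.00 = 41.63 mm

x_c = 51.69 mm, y_c = 41.63 mm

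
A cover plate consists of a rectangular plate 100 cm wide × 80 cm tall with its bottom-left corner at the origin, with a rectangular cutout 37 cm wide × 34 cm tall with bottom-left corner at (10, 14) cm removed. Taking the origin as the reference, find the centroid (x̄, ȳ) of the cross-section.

plate: A = 100 × 80 = 8000.00, centroid at (50.00, 40.00).
hole: A = −(37 × 34) = -1258.00, centroid at (28.50, 31.00).
ΣA = 6742.00 cm², ΣAx̄ = 364147.00 cm³, ΣAȳ = 281002.00 cm³.
x̄ = 364147.00/6742.00 = 54.01 cm; ȳ = 281002.00/6742.00 = 41.68 cm.

x̄ = 54.01 cm, ȳ = 41.68 cm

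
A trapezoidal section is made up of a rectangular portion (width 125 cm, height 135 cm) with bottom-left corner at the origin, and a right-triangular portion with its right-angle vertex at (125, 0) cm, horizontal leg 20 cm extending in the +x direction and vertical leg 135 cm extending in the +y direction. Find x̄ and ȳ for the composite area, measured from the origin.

Part | A | x̄ᵢ | ȳᵢ | A·x̄ᵢ | A·ȳᵢ
rectangular portion | 16875.00 | 62.50 | 67.50 | 1054687.50 | 1139062.50
triangular portion | 1350.00 | 131.67 | 45.00 | 177750.00 | 60750.00
Σ | 18225.00 |  |  | 1232437.50 | 1199812.50
x̄ = 1232437.50 / 18225.00 = 67.62 cm
ȳ = 1199812.50 / 18225.00 = 65.83 cm

x̄ = 67.62 cm, ȳ = 65.83 cm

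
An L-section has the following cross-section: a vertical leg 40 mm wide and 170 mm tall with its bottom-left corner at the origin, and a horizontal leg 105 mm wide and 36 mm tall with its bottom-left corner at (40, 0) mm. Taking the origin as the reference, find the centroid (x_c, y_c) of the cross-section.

x_c = 45.90 mm, y_c = 61.06 mm

vertical leg: A = 40 × 170 = 6800.00, centroid at (20.00, 85.00).
horizontal leg: A = 105 × 36 = 3780.00, centroid at (92.50, 18.00).
ΣA = 10580.00 mm², ΣAx_c = 485650.00 mm³, ΣAy_c = 646040.00 mm³.
x_c = 485650.00/10580.00 = 45.90 mm; y_c = 646040.00/10580.00 = 61.06 mm.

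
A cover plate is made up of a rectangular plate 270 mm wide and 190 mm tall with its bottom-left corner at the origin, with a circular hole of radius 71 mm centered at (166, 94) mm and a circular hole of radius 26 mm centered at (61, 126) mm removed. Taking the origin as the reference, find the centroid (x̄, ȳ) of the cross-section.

x̄ = 124.99 mm, ȳ = 93.50 mm

plate: A = 270 × 190 = 51300.00, centroid at (135.00, 95.00).
hole 1: A = −π·71² = -15836.77, centroid at (166.00, 94.00).
hole 2: A = −π·26² = -2123.72, centroid at (61.00, 126.00).
ΣA = 33339.51 mm², ΣAx̄ = 4167049.70 mm³, ΣAȳ = 3117255.46 mm³.
x̄ = 4167049.70/33339.51 = 124.99 mm; ȳ = 3117255.46/33339.51 = 93.50 mm.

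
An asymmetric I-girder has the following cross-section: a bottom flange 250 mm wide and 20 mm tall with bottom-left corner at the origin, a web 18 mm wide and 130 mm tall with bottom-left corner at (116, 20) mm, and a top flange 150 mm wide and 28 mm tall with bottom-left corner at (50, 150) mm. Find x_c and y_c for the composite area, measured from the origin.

Part | A | x̄ᵢ | ȳᵢ | A·x̄ᵢ | A·ȳᵢ
bottom flange | 5000.00 | 125.00 | 10.00 | 625000.00 | 50000.00
web | 2340.00 | 125.00 | 85.00 | 292500.00 | 198900.00
top flange | 4200.00 | 125.00 | 164.00 | 525000.00 | 688800.00
Σ | 11540.00 |  |  | 1442500.00 | 937700.00
x_c = 1442500.00 / 11540.00 = 125.00 mm
y_c = 937700.00 / 11540.00 = 81.26 mm

x_c = 125.00 mm, y_c = 81.26 mm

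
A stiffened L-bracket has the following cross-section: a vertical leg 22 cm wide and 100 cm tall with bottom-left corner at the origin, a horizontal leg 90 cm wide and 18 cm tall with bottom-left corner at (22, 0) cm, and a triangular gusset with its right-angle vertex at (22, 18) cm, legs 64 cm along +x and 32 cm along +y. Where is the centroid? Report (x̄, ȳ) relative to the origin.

x̄ = 36.56 cm, ȳ = 31.78 cm

vertical leg: A = 22 × 100 = 2200.00, centroid at (11.00, 50.00).
horizontal leg: A = 90 × 18 = 1620.00, centroid at (67.00, 9.00).
gusset: A = ½·64·32 = 1024.00, centroid at (43.33, 28.67).
ΣA = 4844.00 cm²
ΣAx̄ = (2200.00)(11.00) + (1620.00)(67.00) + (1024.00)(43.33) = 177113.33 cm³
ΣAȳ = (2200.00)(50.00) + (1620.00)(9.00) + (1024.00)(28.67) = 153934.67 cm³
x̄ = 177113.33 / 4844.00 = 36.56 cm
ȳ = 153934.67 / 4844.00 = 31.78 cm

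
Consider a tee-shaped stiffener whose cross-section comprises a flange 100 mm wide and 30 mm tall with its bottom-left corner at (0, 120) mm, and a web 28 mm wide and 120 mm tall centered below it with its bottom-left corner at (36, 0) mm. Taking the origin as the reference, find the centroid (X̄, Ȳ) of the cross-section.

X̄ = 50.00 mm, Ȳ = 95.38 mm

Part | A | x̄ᵢ | ȳᵢ | A·x̄ᵢ | A·ȳᵢ
web | 3360.00 | 50.00 | 60.00 | 168000.00 | 201600.00
flange | 3000.00 | 50.00 | 135.00 | 150000.00 | 405000.00
Σ | 6360.00 |  |  | 318000.00 | 606600.00
X̄ = 318000.00 / 6360.00 = 50.00 mm
Ȳ = 606600.00 / 6360.00 = 95.38 mm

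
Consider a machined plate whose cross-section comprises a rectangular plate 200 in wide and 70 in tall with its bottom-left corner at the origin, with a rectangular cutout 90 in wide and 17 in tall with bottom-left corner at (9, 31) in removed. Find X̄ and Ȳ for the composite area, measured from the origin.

X̄ = 105.64 in, Ȳ = 34.45 in

plate: A = 200 × 70 = 14000.00, centroid at (100.00, 35.00).
hole: A = −(90 × 17) = -1530.00, centroid at (54.00, 39.50).
ΣA = 12470.00 in², ΣAX̄ = 1317380.00 in³, ΣAȲ = 429565.00 in³.
X̄ = 1317380.00/12470.00 = 105.64 in; Ȳ = 429565.00/12470.00 = 34.45 in.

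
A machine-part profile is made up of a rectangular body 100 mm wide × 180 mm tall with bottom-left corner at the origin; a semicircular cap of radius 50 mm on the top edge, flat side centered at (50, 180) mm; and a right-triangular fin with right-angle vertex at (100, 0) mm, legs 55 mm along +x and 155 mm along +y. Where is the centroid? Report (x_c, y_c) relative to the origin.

rectangular body: A = 100 × 180 = 18000.00, centroid at (50.00, 90.00).
semicircular top: A = ½π·50² = 3926.99, centroid at (50.00, 201.22).
triangular fin: A = ½·55·155 = 4262.50, centroid at (118.33, 51.67).
ΣA = 26189.49 mm², ΣAx_c = 1600745.37 mm³, ΣAy_c = 2630420.85 mm³.
x_c = 1600745.37/26189.49 = 61.12 mm; y_c = 2630420.85/26189.49 = 100.44 mm.

x_c = 61.12 mm, y_c = 100.44 mm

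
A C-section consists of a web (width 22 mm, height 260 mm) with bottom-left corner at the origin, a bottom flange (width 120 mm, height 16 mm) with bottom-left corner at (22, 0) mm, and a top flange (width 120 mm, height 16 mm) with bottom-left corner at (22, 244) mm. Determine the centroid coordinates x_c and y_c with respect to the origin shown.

web: A = 22 × 260 = 5720.00, centroid at (11.00, 130.00).
bottom flange: A = 120 × 16 = 1920.00, centroid at (82.00, 8.00).
top flange: A = 120 × 16 = 1920.00, centroid at (82.00, 252.00).
ΣA = 9560.00 mm², ΣAx_c = 377800.00 mm³, ΣAy_c = 1242800.00 mm³.
x_c = 377800.00/9560.00 = 39.52 mm; y_c = 1242800.00/9560.00 = 130.00 mm.

x_c = 39.52 mm, y_c = 130.00 mm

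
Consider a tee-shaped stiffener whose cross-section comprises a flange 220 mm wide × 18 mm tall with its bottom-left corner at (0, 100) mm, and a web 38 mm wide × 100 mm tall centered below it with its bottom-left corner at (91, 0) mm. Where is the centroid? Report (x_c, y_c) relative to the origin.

web: A = 38 × 100 = 3800.00, centroid at (110.00, 50.00).
flange: A = 220 × 18 = 3960.00, centroid at (110.00, 109.00).
ΣA = 7760.00 mm², ΣAx_c = 853600.00 mm³, ΣAy_c = 621640.00 mm³.
x_c = 853600.00/7760.00 = 110.00 mm; y_c = 621640.00/7760.00 = 80.11 mm.

x_c = 110.00 mm, y_c = 80.11 mm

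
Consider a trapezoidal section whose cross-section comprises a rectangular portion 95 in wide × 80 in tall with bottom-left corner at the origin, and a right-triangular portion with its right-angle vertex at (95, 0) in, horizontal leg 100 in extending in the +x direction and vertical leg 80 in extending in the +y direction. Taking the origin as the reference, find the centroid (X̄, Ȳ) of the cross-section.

X̄ = 75.37 in, Ȳ = 35.40 in

rectangular portion: A = 95 × 80 = 7600.00, centroid at (47.50, 40.00).
triangular portion: A = ½·100·80 = 4000.00, centroid at (128.33, 26.67).
ΣA = 11600.00 in², ΣAX̄ = 874333.33 in³, ΣAȲ = 410666.67 in³.
X̄ = 874333.33/11600.00 = 75.37 in; Ȳ = 410666.67/11600.00 = 35.40 in.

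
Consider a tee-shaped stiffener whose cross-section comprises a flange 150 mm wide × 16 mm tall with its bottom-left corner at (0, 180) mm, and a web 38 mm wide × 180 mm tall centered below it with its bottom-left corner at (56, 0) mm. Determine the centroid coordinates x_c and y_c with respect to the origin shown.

web: A = 38 × 180 = 6840.00, centroid at (75.00, 90.00).
flange: A = 150 × 16 = 2400.00, centroid at (75.00, 188.00).
ΣA = 9240.00 mm², ΣAx_c = 693000.00 mm³, ΣAy_c = 1066800.00 mm³.
x_c = 693000.00/9240.00 = 75.00 mm; y_c = 1066800.00/9240.00 = 115.45 mm.

x_c = 75.00 mm, y_c = 115.45 mm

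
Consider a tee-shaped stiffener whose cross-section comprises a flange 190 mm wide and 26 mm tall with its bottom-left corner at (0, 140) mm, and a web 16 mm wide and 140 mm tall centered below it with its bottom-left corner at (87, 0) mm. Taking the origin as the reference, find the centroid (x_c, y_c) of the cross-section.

x_c = 95.00 mm, y_c = 127.11 mm

Part | A | x̄ᵢ | ȳᵢ | A·x̄ᵢ | A·ȳᵢ
web | 2240.00 | 95.00 | 70.00 | 212800.00 | 156800.00
flange | 4940.00 | 95.00 | 153.00 | 469300.00 | 755820.00
Σ | 7180.00 |  |  | 682100.00 | 912620.00
x_c = 682100.00 / 7180.00 = 95.00 mm
y_c = 912620.00 / 7180.00 = 127.11 mm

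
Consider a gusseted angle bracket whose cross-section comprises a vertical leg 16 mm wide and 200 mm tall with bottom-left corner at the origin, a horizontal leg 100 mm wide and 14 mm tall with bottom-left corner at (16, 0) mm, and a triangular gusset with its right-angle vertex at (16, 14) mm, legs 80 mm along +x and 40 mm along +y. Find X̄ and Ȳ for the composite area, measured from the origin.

vertical leg: A = 16 × 200 = 3200.00, centroid at (8.00, 100.00).
horizontal leg: A = 100 × 14 = 1400.00, centroid at (66.00, 7.00).
gusset: A = ½·80·40 = 1600.00, centroid at (42.67, 27.33).
ΣA = 6200.00 mm²
ΣAX̄ = (3200.00)(8.00) + (1400.00)(66.00) + (1600.00)(42.67) = 186266.67 mm³
ΣAȲ = (3200.00)(100.00) + (1400.00)(7.00) + (1600.00)(27.33) = 373533.33 mm³
X̄ = 186266.67 / 6200.00 = 30.04 mm
Ȳ = 373533.33 / 6200.00 = 60.25 mm

X̄ = 30.04 mm, Ȳ = 60.25 mm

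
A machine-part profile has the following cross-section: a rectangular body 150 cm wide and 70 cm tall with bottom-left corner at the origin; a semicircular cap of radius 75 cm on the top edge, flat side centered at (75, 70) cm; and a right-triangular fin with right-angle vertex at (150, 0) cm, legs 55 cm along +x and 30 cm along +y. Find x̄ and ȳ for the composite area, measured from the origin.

rectangular body: A = 150 × 70 = 10500.00, centroid at (75.00, 35.00).
semicircular top: A = ½π·75² = 8835.73, centroid at (75.00, 101.83).
triangular fin: A = ½·55·30 = 825.00, centroid at (168.33, 10.00).
ΣA = 20160.73 cm²
ΣAx̄ = (10500.00)(75.00) + (8835.73)(75.00) + (825.00)(168.33) = 1589054.70 cm³
ΣAȳ = (10500.00)(35.00) + (8835.73)(101.83) + (825.00)(10.00) = 1275501.05 cm³
x̄ = 1589054.70 / 20160.73 = 78.82 cm
ȳ = 1275501.05 / 20160.73 = 63.27 cm

x̄ = 78.82 cm, ȳ = 63.27 cm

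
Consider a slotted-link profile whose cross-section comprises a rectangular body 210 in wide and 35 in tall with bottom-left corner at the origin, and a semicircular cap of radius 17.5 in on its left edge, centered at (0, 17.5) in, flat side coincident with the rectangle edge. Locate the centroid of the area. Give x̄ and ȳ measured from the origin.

x̄ = 98.09 in, ȳ = 17.50 in

rectangular body: A = 210 × 35 = 7350.00, centroid at (105.00, 17.50).
semicircular end: A = ½π·17.5² = 481.06, centroid at (-7.43, 17.50).
ΣA = 7831.06 in²
ΣAx̄ = (7350.00)(105.00) + (481.06)(-7.43) = 768177.08 in³
ΣAȳ = (7350.00)(17.50) + (481.06)(17.50) = 137043.49 in³
x̄ = 768177.08 / 7831.06 = 98.09 in
ȳ = 137043.49 / 7831.06 = 17.50 in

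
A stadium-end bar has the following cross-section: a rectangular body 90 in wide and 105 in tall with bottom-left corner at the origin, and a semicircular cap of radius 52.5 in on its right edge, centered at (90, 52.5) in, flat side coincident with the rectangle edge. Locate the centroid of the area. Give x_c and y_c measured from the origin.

x_c = 66.14 in, y_c = 52.50 in

rectangular body: A = 90 × 105 = 9450.00, centroid at (45.00, 52.50).
semicircular end: A = ½π·52.5² = 4329.51, centroid at (112.28, 52.50).
ΣA = 13779.51 in², ΣAx_c = 911374.41 in³, ΣAy_c = 723424.14 in³.
x_c = 911374.41/13779.51 = 66.14 in; y_c = 723424.14/13779.51 = 52.50 in.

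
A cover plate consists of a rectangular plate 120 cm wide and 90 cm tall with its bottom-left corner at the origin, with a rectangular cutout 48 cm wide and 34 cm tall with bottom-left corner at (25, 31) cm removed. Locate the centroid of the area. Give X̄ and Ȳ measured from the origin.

X̄ = 61.96 cm, Ȳ = 44.47 cm

plate: A = 120 × 90 = 10800.00, centroid at (60.00, 45.00).
hole: A = −(48 × 34) = -1632.00, centroid at (49.00, 48.00).
ΣA = 9168.00 cm², ΣAX̄ = 568032.00 cm³, ΣAȲ = 407664.00 cm³.
X̄ = 568032.00/9168.00 = 61.96 cm; Ȳ = 407664.00/9168.00 = 44.47 cm.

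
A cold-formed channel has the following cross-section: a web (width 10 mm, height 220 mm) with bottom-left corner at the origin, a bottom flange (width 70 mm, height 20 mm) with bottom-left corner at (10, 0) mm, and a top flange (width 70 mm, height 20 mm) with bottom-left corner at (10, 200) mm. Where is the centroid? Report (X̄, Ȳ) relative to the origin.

X̄ = 27.40 mm, Ȳ = 110.00 mm

Part | A | x̄ᵢ | ȳᵢ | A·x̄ᵢ | A·ȳᵢ
web | 2200.00 | 5.00 | 110.00 | 11000.00 | 242000.00
bottom flange | 1400.00 | 45.00 | 10.00 | 63000.00 | 14000.00
top flange | 1400.00 | 45.00 | 210.00 | 63000.00 | 294000.00
Σ | 5000.00 |  |  | 137000.00 | 550000.00
X̄ = 137000.00 / 5000.00 = 27.40 mm
Ȳ = 550000.00 / 5000.00 = 110.00 mm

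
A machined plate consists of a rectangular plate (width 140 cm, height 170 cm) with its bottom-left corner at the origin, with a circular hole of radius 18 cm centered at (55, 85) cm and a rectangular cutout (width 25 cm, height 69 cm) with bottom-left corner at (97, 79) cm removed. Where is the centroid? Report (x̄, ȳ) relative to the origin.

x̄ = 67.49 cm, ȳ = 82.67 cm

Part | A | x̄ᵢ | ȳᵢ | A·x̄ᵢ | A·ȳᵢ
plate | 23800.00 | 70.00 | 85.00 | 1666000.00 | 2023000.00
hole 1 | -1017.88 | 55.00 | 85.00 | -55983.18 | -86519.46
hole 2 | -1725.00 | 109.50 | 113.50 | -188887.50 | -195787.50
Σ | 21057.12 |  |  | 1421129.32 | 1740693.04
x̄ = 1421129.32 / 21057.12 = 67.49 cm
ȳ = 1740693.04 / 21057.12 = 82.67 cm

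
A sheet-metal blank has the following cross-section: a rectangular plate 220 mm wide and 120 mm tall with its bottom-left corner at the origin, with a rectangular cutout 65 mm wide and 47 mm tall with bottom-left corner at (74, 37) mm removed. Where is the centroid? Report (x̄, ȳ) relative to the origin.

x̄ = 110.46 mm, ȳ = 59.93 mm

Part | A | x̄ᵢ | ȳᵢ | A·x̄ᵢ | A·ȳᵢ
plate | 26400.00 | 110.00 | 60.00 | 2904000.00 | 1584000.00
hole | -3055.00 | 106.50 | 60.50 | -325357.50 | -184827.50
Σ | 23345.00 |  |  | 2578642.50 | 1399172.50
x̄ = 2578642.50 / 23345.00 = 110.46 mm
ȳ = 1399172.50 / 23345.00 = 59.93 mm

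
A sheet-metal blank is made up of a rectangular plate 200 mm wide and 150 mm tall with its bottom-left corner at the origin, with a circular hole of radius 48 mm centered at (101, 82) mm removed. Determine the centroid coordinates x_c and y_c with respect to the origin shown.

x_c = 99.68 mm, y_c = 72.77 mm

plate: A = 200 × 150 = 30000.00, centroid at (100.00, 75.00).
hole: A = −π·48² = -7238.23, centroid at (101.00, 82.00).
ΣA = 22761.77 mm²
ΣAx_c = (30000.00)(100.00) + (-7238.23)(101.00) = 2268938.82 mm³
ΣAy_c = (30000.00)(75.00) + (-7238.23)(82.00) = 1656465.18 mm³
x_c = 2268938.82 / 22761.77 = 99.68 mm
y_c = 1656465.18 / 22761.77 = 72.77 mm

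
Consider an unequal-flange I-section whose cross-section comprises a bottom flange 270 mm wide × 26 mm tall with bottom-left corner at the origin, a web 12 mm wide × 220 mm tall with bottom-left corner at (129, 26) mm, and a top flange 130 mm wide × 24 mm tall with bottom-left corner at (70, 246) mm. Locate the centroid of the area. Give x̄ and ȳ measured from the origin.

bottom flange: A = 270 × 26 = 7020.00, centroid at (135.00, 13.00).
web: A = 12 × 220 = 2640.00, centroid at (135.00, 136.00).
top flange: A = 130 × 24 = 3120.00, centroid at (135.00, 258.00).
ΣA = 12780.00 mm²
ΣAx̄ = (7020.00)(135.00) + (2640.00)(135.00) + (3120.00)(135.00) = 1725300.00 mm³
ΣAȳ = (7020.00)(13.00) + (2640.00)(136.00) + (3120.00)(258.00) = 1255260.00 mm³
x̄ = 1725300.00 / 12780.00 = 135.00 mm
ȳ = 1255260.00 / 12780.00 = 98.22 mm

x̄ = 135.00 mm, ȳ = 98.22 mm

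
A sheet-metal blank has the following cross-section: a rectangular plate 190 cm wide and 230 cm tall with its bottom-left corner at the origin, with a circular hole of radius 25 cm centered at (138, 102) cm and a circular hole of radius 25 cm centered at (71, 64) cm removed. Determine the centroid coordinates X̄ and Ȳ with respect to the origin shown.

plate: A = 190 × 230 = 43700.00, centroid at (95.00, 115.00).
hole 1: A = −π·25² = -1963.50, centroid at (138.00, 102.00).
hole 2: A = −π·25² = -1963.50, centroid at (71.00, 64.00).
ΣA = 39773.01 cm², ΣAX̄ = 3741129.46 cm³, ΣAȲ = 4699559.76 cm³.
X̄ = 3741129.46/39773.01 = 94.06 cm; Ȳ = 4699559.76/39773.01 = 118.16 cm.

X̄ = 94.06 cm, Ȳ = 118.16 cm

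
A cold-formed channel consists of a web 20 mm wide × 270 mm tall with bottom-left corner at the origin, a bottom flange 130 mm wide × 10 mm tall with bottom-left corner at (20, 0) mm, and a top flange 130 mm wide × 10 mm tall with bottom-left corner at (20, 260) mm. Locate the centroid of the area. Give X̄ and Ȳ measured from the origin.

Part | A | x̄ᵢ | ȳᵢ | A·x̄ᵢ | A·ȳᵢ
web | 5400.00 | 10.00 | 135.00 | 54000.00 | 729000.00
bottom flange | 1300.00 | 85.00 | 5.00 | 110500.00 | 6500.00
top flange | 1300.00 | 85.00 | 265.00 | 110500.00 | 344500.00
Σ | 8000.00 |  |  | 275000.00 | 1080000.00
X̄ = 275000.00 / 8000.00 = 34.38 mm
Ȳ = 1080000.00 / 8000.00 = 135.00 mm

X̄ = 34.38 mm, Ȳ = 135.00 mm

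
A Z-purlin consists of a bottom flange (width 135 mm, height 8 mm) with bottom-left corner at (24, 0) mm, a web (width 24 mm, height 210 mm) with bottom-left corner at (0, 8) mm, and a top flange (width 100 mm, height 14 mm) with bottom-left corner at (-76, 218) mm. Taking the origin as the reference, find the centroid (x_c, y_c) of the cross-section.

x_c = 16.34 mm, y_c = 118.20 mm

bottom flange: A = 135 × 8 = 1080.00, centroid at (91.50, 4.00).
web: A = 24 × 210 = 5040.00, centroid at (12.00, 113.00).
top flange: A = 100 × 14 = 1400.00, centroid at (-26.00, 225.00).
ΣA = 7520.00 mm²
ΣAx_c = (1080.00)(91.50) + (5040.00)(12.00) + (1400.00)(-26.00) = 122900.00 mm³
ΣAy_c = (1080.00)(4.00) + (5040.00)(113.00) + (1400.00)(225.00) = 888840.00 mm³
x_c = 122900.00 / 7520.00 = 16.34 mm
y_c = 888840.00 / 7520.00 = 118.20 mm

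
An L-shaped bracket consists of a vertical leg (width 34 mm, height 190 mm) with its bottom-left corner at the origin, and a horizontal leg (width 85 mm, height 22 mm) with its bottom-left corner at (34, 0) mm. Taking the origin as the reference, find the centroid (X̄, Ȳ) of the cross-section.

vertical leg: A = 34 × 190 = 6460.00, centroid at (17.00, 95.00).
horizontal leg: A = 85 × 22 = 1870.00, centroid at (76.50, 11.00).
ΣA = 8330.00 mm²
ΣAX̄ = (6460.00)(17.00) + (1870.00)(76.50) = 252875.00 mm³
ΣAȲ = (6460.00)(95.00) + (1870.00)(11.00) = 634270.00 mm³
X̄ = 252875.00 / 8330.00 = 30.36 mm
Ȳ = 634270.00 / 8330.00 = 76.14 mm

X̄ = 30.36 mm, Ȳ = 76.14 mm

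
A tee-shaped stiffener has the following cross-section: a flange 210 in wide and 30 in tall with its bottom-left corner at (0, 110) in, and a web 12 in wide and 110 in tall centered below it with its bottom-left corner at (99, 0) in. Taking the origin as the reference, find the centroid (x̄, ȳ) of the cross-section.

Part | A | x̄ᵢ | ȳᵢ | A·x̄ᵢ | A·ȳᵢ
web | 1320.00 | 105.00 | 55.00 | 138600.00 | 72600.00
flange | 6300.00 | 105.00 | 125.00 | 661500.00 | 787500.00
Σ | 7620.00 |  |  | 800100.00 | 860100.00
x̄ = 800100.00 / 7620.00 = 105.00 in
ȳ = 860100.00 / 7620.00 = 112.87 in

x̄ = 105.00 in, ȳ = 112.87 in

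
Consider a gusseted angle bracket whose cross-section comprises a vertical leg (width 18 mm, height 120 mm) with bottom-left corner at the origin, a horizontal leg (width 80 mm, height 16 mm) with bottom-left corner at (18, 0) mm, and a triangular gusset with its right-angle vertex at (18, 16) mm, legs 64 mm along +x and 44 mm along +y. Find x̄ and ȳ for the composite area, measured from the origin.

x̄ = 30.75 mm, ȳ = 37.75 mm

Part | A | x̄ᵢ | ȳᵢ | A·x̄ᵢ | A·ȳᵢ
vertical leg | 2160.00 | 9.00 | 60.00 | 19440.00 | 129600.00
horizontal leg | 1280.00 | 58.00 | 8.00 | 74240.00 | 10240.00
gusset | 1408.00 | 39.33 | 30.67 | 55381.33 | 43178.67
Σ | 4848.00 |  |  | 149061.33 | 183018.67
x̄ = 149061.33 / 4848.00 = 30.75 mm
ȳ = 183018.67 / 4848.00 = 37.75 mm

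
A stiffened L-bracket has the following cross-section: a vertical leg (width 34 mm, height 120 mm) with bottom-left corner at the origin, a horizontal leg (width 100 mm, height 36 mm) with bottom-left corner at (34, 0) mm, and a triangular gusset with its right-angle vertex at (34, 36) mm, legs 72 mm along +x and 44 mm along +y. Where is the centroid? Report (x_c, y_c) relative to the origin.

x_c = 50.05 mm, y_c = 42.08 mm

vertical leg: A = 34 × 120 = 4080.00, centroid at (17.00, 60.00).
horizontal leg: A = 100 × 36 = 3600.00, centroid at (84.00, 18.00).
gusset: A = ½·72·44 = 1584.00, centroid at (58.00, 50.67).
ΣA = 9264.00 mm², ΣAx_c = 463632.00 mm³, ΣAy_c = 389856.00 mm³.
x_c = 463632.00/9264.00 = 50.05 mm; y_c = 389856.00/9264.00 = 42.08 mm.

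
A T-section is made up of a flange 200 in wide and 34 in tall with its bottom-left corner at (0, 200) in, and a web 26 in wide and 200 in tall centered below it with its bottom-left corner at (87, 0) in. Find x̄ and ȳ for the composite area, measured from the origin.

x̄ = 100.00 in, ȳ = 166.30 in

web: A = 26 × 200 = 5200.00, centroid at (100.00, 100.00).
flange: A = 200 × 34 = 6800.00, centroid at (100.00, 217.00).
ΣA = 12000.00 in²
ΣAx̄ = (5200.00)(100.00) + (6800.00)(100.00) = 1200000.00 in³
ΣAȳ = (5200.00)(100.00) + (6800.00)(217.00) = 1995600.00 in³
x̄ = 1200000.00 / 12000.00 = 100.00 in
ȳ = 1995600.00 / 12000.00 = 166.30 in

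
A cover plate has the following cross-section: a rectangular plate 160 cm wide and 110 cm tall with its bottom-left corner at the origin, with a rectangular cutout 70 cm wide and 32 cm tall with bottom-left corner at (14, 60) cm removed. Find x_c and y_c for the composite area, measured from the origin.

x_c = 84.52 cm, y_c = 51.94 cm

Part | A | x̄ᵢ | ȳᵢ | A·x̄ᵢ | A·ȳᵢ
plate | 17600.00 | 80.00 | 55.00 | 1408000.00 | 968000.00
hole | -2240.00 | 49.00 | 76.00 | -109760.00 | -170240.00
Σ | 15360.00 |  |  | 1298240.00 | 797760.00
x_c = 1298240.00 / 15360.00 = 84.52 cm
y_c = 797760.00 / 15360.00 = 51.94 cm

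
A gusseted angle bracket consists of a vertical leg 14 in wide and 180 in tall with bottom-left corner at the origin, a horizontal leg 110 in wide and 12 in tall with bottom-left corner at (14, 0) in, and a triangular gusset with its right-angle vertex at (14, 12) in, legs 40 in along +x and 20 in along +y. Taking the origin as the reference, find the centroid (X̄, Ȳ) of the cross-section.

vertical leg: A = 14 × 180 = 2520.00, centroid at (7.00, 90.00).
horizontal leg: A = 110 × 12 = 1320.00, centroid at (69.00, 6.00).
gusset: A = ½·40·20 = 400.00, centroid at (27.33, 18.67).
ΣA = 4240.00 in², ΣAX̄ = 119653.33 in³, ΣAȲ = 242186.67 in³.
X̄ = 119653.33/4240.00 = 28.22 in; Ȳ = 242186.67/4240.00 = 57.12 in.

X̄ = 28.22 in, Ȳ = 57.12 in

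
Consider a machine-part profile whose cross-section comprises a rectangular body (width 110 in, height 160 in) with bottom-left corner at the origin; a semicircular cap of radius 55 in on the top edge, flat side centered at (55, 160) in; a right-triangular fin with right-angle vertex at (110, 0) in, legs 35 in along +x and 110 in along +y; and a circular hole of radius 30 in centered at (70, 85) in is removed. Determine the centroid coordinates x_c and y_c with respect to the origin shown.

x_c = 59.01 in, y_c = 98.35 in

Part | A | x̄ᵢ | ȳᵢ | A·x̄ᵢ | A·ȳᵢ
rectangular body | 17600.00 | 55.00 | 80.00 | 968000.00 | 1408000.00
semicircular top | 4751.66 | 55.00 | 183.34 | 261341.24 | 871182.09
triangular fin | 1925.00 | 121.67 | 36.67 | 234208.33 | 70583.33
hole | -2827.43 | 70.00 | 85.00 | -197920.34 | -240331.84
Σ | 21449.23 |  |  | 1265629.24 | 2109433.58
x_c = 1265629.24 / 21449.23 = 59.01 in
y_c = 2109433.58 / 21449.23 = 98.35 in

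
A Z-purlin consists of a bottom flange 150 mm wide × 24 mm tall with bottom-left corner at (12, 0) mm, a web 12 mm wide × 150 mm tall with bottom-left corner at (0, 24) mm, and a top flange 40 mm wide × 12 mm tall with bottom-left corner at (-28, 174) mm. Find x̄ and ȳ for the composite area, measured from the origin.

Part | A | x̄ᵢ | ȳᵢ | A·x̄ᵢ | A·ȳᵢ
bottom flange | 3600.00 | 87.00 | 12.00 | 313200.00 | 43200.00
web | 1800.00 | 6.00 | 99.00 | 10800.00 | 178200.00
top flange | 480.00 | -8.00 | 180.00 | -3840.00 | 86400.00
Σ | 5880.00 |  |  | 320160.00 | 307800.00
x̄ = 320160.00 / 5880.00 = 54.45 mm
ȳ = 307800.00 / 5880.00 = 52.35 mm

x̄ = 54.45 mm, ȳ = 52.35 mm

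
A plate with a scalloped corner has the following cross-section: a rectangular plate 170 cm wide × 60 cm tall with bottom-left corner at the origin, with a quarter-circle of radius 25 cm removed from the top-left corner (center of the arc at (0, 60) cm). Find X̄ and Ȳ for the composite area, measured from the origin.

X̄ = 88.76 cm, Ȳ = 29.02 cm

plate: A = 170 × 60 = 10200.00, centroid at (85.00, 30.00).
removed quarter-circle: A = −¼π·25² = -490.87, centroid at (10.61, 49.39).
ΣA = 9709.13 cm²
ΣAX̄ = (10200.00)(85.00) + (-490.87)(10.61) = 861791.67 cm³
ΣAȲ = (10200.00)(30.00) + (-490.87)(49.39) = 281755.90 cm³
X̄ = 861791.67 / 9709.13 = 88.76 cm
Ȳ = 281755.90 / 9709.13 = 29.02 cm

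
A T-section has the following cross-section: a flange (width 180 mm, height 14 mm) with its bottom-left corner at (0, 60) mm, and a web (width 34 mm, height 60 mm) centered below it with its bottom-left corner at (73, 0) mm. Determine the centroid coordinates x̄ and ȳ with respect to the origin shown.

x̄ = 90.00 mm, ȳ = 50.45 mm

web: A = 34 × 60 = 2040.00, centroid at (90.00, 30.00).
flange: A = 180 × 14 = 2520.00, centroid at (90.00, 67.00).
ΣA = 4560.00 mm², ΣAx̄ = 410400.00 mm³, ΣAȳ = 230040.00 mm³.
x̄ = 410400.00/4560.00 = 90.00 mm; ȳ = 230040.00/4560.00 = 50.45 mm.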